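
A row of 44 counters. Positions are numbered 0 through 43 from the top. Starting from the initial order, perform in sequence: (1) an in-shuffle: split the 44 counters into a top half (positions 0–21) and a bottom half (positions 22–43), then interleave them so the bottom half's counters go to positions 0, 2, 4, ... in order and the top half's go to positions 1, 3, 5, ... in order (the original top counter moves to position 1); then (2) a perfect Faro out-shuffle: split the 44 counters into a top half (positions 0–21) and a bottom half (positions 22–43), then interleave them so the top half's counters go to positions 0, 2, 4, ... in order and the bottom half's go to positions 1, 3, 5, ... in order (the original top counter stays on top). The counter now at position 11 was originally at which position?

Undo the operations in reverse order, starting from position 11:
  undo op 2 (out-shuffle, from bottom half): 11 ← 27
  undo op 1 (in-shuffle, from top half): 27 ← 13
So the counter at position 11 came from original position 13.

13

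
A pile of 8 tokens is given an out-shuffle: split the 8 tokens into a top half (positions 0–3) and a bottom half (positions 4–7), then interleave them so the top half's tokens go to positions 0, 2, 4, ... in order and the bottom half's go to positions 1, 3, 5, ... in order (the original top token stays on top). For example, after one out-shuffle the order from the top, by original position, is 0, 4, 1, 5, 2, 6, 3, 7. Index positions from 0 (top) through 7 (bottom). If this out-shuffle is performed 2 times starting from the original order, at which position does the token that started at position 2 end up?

1

Track the token's position through each out-shuffle:
2 → 4 → 1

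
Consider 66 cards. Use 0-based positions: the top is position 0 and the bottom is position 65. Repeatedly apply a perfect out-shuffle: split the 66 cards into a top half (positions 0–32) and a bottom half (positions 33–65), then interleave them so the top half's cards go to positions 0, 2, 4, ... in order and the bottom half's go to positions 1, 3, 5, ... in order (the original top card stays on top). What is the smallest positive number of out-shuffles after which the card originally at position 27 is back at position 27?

Follow position 27 under repeated out-shuffles:
27 → 54 → 43 → 21 → 42 → 19 → 38 → 11 → 22 → 44 → 23 → 46 → 27
It first returns after 12 out-shuffles.

12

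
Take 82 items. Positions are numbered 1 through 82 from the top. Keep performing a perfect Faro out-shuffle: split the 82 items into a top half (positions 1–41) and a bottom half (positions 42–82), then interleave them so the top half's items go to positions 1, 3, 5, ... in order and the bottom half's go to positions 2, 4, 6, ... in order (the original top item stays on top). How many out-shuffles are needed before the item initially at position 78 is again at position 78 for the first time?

54

Follow position 78 under repeated out-shuffles:
78 → 74 → 66 → 50 → 18 → 35 → 69 → 56 → ... → 78 (length 54)
It first returns after 54 out-shuffles.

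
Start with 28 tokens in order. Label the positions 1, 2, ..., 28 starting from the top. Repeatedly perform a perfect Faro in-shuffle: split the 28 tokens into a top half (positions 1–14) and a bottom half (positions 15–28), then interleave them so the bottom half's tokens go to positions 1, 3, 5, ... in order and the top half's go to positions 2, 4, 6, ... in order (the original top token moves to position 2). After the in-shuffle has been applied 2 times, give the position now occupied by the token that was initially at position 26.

17

Track the token's position through each in-shuffle:
26 → 23 → 17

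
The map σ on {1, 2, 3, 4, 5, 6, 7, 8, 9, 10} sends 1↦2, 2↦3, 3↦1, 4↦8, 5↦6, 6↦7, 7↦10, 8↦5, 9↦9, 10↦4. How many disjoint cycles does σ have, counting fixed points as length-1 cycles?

Cycle decomposition: (1 2 3) (4 8 5 6 7 10) (9).
3 cycles.

3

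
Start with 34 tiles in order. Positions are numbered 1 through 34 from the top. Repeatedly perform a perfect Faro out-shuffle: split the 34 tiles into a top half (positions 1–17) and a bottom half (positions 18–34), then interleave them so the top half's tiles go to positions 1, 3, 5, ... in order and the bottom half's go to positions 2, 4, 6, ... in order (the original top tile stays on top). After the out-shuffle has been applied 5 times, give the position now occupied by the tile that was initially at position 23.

Track the tile's position through each out-shuffle:
23 → 12 → 23 → 12 → 23 → 12

12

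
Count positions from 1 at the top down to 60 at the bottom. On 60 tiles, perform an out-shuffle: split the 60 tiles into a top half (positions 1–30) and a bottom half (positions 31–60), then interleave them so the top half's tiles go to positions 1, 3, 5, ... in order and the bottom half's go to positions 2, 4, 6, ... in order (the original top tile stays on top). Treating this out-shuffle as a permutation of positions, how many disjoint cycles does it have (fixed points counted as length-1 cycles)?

Trace each unvisited position around until it returns:
(1) (2 3 5 9 17 33 ... len 58) (60)
3 cycles in total.

3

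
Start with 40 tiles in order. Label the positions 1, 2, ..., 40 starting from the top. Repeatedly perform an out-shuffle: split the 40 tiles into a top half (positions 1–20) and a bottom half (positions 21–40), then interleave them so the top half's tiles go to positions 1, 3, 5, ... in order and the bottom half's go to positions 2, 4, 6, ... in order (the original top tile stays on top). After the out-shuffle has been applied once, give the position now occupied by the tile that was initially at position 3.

5

Track the tile's position through each out-shuffle:
3 → 5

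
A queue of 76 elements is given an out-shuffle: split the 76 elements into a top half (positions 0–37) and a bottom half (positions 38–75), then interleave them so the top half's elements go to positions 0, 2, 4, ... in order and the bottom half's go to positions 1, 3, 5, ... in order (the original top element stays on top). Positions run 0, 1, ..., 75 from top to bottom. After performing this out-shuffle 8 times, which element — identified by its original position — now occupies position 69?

Work backwards from position 69, undoing one out-shuffle at a time:
69 ← 72 ← 36 ← 18 ← 9 ← 42 ← 21 ← 48 ← 24
So the element now at position 69 started at position 24.

24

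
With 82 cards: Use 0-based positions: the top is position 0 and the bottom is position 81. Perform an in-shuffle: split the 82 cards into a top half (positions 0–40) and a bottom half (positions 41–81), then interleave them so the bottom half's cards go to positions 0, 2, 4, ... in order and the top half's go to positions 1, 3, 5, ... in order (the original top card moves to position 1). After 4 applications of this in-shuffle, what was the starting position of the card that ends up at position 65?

55

Work backwards from position 65, undoing one in-shuffle at a time:
65 ← 32 ← 57 ← 28 ← 55
So the card now at position 65 started at position 55.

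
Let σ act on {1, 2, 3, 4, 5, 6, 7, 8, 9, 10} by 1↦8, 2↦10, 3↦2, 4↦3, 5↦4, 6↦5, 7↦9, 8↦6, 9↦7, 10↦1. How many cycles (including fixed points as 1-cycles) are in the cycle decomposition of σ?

2

Cycle decomposition: (1 8 6 5 4 3 2 10) (7 9).
2 cycles.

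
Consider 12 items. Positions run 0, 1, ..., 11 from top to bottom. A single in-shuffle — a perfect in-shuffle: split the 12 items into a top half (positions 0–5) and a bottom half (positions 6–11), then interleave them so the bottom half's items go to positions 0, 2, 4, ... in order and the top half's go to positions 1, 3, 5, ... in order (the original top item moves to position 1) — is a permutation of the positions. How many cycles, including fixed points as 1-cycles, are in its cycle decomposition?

Trace each unvisited position around until it returns:
(0 1 3 7 2 5 ... len 12)
1 cycle in total.

1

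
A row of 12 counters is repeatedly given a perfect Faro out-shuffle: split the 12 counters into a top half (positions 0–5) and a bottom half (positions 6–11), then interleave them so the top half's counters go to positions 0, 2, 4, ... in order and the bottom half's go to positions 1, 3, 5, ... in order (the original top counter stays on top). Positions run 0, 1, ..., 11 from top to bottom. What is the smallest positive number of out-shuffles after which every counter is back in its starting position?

10

The out-shuffle permutes the 12 positions with cycle lengths [1, 1, 10].
Every counter is home exactly when every cycle has completed a whole number of laps, i.e. after lcm(1, 10) = 10 out-shuffles.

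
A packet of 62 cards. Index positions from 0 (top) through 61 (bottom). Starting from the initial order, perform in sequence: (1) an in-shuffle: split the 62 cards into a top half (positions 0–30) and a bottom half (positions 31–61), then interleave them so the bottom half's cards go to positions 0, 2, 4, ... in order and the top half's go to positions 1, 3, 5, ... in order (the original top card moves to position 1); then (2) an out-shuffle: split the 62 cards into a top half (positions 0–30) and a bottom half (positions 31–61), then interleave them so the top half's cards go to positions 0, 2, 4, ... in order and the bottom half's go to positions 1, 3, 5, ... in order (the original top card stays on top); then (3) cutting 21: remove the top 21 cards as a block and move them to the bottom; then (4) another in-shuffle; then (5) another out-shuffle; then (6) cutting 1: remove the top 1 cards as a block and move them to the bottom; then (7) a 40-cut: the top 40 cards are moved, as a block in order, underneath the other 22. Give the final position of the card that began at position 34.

Track the card from position 34 forward through each operation:
  after op 1 (in-shuffle): 34 → 6
  after op 2 (out-shuffle): 6 → 12
  after op 3 (cut 21): 12 → 53
  after op 4 (in-shuffle): 53 → 44
  after op 5 (out-shuffle): 44 → 27
  after op 6 (cut 1): 27 → 26
  after op 7 (cut 40): 26 → 48

48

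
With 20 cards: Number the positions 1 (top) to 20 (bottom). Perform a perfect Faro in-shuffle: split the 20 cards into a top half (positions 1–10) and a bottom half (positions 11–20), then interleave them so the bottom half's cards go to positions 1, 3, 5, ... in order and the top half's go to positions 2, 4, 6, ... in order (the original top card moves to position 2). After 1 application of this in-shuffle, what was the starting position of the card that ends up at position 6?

Work backwards from position 6, undoing one in-shuffle at a time:
6 ← 3
So the card now at position 6 started at position 3.

3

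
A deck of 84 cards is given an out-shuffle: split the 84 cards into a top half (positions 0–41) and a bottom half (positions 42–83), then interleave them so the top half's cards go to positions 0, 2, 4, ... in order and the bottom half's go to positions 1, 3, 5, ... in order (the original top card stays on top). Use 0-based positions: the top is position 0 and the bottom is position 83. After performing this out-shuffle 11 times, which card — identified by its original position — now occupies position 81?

Work backwards from position 81, undoing one out-shuffle at a time:
81 ← 82 ← 41 ← 62 ← 31 ← 57 ← 70 ← 35 ← 59 ← 71 ← 77 ← 80
So the card now at position 81 started at position 80.

80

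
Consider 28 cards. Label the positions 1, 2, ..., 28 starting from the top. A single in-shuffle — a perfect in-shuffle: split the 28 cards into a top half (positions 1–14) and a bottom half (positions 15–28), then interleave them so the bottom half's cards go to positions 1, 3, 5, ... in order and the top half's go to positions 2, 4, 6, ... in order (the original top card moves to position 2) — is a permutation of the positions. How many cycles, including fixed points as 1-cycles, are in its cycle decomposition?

Trace each unvisited position around until it returns:
(1 2 4 8 16 3 ... len 28)
1 cycle in total.

1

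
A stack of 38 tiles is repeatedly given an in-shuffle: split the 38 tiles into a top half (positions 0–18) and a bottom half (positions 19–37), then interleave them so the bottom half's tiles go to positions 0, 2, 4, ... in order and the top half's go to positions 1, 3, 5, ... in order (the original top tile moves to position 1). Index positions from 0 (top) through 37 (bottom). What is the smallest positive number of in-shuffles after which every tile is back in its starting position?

12

The in-shuffle permutes the 38 positions with cycle lengths [2, 12, 12, 12].
Every tile is home exactly when every cycle has completed a whole number of laps, i.e. after lcm(2, 12) = 12 in-shuffles.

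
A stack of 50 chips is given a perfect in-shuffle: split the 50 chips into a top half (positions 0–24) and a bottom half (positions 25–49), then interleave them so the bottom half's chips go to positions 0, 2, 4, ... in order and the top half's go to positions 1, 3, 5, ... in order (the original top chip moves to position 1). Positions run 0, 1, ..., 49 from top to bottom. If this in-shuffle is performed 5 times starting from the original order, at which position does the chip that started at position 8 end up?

Track the chip's position through each in-shuffle:
8 → 17 → 35 → 20 → 41 → 32

32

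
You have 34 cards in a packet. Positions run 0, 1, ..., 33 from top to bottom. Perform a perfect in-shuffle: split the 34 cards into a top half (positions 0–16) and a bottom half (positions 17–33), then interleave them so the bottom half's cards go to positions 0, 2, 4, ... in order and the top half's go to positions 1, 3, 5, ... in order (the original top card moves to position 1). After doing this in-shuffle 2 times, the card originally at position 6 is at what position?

27

Track the card's position through each in-shuffle:
6 → 13 → 27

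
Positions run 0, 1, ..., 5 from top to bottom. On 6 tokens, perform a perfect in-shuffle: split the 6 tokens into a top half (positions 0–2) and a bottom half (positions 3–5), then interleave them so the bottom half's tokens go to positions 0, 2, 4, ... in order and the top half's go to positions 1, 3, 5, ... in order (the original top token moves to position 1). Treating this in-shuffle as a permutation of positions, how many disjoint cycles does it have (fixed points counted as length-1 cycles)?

2

Trace each unvisited position around until it returns:
(0 1 3) (2 5 4)
2 cycles in total.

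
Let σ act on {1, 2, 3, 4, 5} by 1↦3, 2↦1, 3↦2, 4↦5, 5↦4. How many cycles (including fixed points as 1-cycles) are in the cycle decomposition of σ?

2

Cycle decomposition: (1 3 2) (4 5).
2 cycles.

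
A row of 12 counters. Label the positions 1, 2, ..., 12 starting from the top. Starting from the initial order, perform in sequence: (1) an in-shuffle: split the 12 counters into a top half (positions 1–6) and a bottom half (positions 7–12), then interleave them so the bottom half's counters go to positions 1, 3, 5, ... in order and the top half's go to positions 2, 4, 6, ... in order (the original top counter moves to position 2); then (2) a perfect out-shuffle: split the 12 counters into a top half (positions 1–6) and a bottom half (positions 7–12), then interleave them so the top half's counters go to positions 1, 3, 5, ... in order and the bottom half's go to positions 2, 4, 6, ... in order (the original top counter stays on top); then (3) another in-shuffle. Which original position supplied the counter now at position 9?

3

Undo the operations in reverse order, starting from position 9:
  undo op 3 (in-shuffle, from bottom half): 9 ← 11
  undo op 2 (out-shuffle, from top half): 11 ← 6
  undo op 1 (in-shuffle, from top half): 6 ← 3
So the counter at position 9 came from original position 3.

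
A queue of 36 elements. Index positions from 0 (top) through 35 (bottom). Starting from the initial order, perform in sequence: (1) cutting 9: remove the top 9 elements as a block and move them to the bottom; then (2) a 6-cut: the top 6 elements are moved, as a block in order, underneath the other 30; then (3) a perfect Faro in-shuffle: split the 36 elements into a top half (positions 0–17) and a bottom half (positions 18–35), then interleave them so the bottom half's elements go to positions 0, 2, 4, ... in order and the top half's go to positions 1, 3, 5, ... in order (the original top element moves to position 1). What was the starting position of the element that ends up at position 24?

9

Undo the operations in reverse order, starting from position 24:
  undo op 3 (in-shuffle, from bottom half): 24 ← 30
  undo op 2 (cut 6): 30 ← 0
  undo op 1 (cut 9): 0 ← 9
So the element at position 24 came from original position 9.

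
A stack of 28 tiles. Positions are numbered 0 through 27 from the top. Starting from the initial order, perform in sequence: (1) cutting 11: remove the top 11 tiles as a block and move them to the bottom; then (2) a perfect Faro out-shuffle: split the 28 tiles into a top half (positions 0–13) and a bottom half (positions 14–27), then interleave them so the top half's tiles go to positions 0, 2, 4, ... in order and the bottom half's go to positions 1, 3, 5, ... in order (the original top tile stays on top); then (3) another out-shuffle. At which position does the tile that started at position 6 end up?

11

Track the tile from position 6 forward through each operation:
  after op 1 (cut 11): 6 → 23
  after op 2 (out-shuffle): 23 → 19
  after op 3 (out-shuffle): 19 → 11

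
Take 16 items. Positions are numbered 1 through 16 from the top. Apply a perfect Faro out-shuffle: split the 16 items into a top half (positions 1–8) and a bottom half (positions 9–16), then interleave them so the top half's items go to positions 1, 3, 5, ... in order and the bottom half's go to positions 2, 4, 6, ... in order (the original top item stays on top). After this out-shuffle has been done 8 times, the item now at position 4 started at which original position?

4

Work backwards from position 4, undoing one out-shuffle at a time:
4 ← 10 ← 13 ← 7 ← 4 ← 10 ← 13 ← 7 ← 4
So the item now at position 4 started at position 4.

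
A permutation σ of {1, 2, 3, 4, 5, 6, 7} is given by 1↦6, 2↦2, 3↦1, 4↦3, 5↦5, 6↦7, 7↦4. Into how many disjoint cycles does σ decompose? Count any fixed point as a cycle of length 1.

3

Cycle decomposition: (1 6 7 4 3) (2) (5).
3 cycles.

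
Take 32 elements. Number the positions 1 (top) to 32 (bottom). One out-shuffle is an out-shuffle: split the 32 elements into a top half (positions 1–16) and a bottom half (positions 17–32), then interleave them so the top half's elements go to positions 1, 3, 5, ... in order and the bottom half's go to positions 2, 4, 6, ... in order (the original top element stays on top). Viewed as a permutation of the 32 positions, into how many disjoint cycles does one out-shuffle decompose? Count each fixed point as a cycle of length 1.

Trace each unvisited position around until it returns:
(1) (2 3 5 9 17) (4 7 13 25 18) (6 11 21 10 19) (8 15 29 26 20) (12 23 14 27 22) (16 31 30 28 24) (32)
8 cycles in total.

8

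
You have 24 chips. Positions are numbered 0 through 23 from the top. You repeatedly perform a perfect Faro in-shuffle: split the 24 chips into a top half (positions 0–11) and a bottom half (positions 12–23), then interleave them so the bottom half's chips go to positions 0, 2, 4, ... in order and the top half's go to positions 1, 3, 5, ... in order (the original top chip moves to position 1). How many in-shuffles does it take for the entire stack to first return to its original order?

The in-shuffle permutes the 24 positions with cycle lengths [4, 20].
Every chip is home exactly when every cycle has completed a whole number of laps, i.e. after lcm(4, 20) = 20 in-shuffles.

20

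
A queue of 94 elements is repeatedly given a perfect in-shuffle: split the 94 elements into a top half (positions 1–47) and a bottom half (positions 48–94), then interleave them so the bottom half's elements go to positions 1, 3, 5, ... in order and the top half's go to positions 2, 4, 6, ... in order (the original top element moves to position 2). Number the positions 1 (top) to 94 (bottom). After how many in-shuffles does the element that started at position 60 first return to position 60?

Follow position 60 under repeated in-shuffles:
60 → 25 → 50 → 5 → 10 → 20 → 40 → 80 → 65 → 35 → 70 → 45 → 90 → 85 → 75 → 55 → 15 → 30 → 60
It first returns after 18 in-shuffles.

18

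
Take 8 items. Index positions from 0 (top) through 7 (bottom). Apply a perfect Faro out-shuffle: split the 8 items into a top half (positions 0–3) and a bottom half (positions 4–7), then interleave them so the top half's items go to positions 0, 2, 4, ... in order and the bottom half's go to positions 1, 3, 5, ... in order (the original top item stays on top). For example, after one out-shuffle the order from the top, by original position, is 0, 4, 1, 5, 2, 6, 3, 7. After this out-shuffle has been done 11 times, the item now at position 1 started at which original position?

2

Work backwards from position 1, undoing one out-shuffle at a time:
1 ← 4 ← 2 ← 1 ← 4 ← 2 ← 1 ← 4 ← 2 ← 1 ← 4 ← 2
So the item now at position 1 started at position 2.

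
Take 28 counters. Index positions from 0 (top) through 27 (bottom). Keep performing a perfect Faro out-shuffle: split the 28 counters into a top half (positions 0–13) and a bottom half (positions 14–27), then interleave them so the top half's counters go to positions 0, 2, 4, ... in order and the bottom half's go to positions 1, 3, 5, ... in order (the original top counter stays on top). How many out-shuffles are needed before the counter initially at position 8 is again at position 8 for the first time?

18

Follow position 8 under repeated out-shuffles:
8 → 16 → 5 → 10 → 20 → 13 → 26 → 25 → 23 → 19 → 11 → 22 → 17 → 7 → 14 → 1 → 2 → 4 → 8
It first returns after 18 out-shuffles.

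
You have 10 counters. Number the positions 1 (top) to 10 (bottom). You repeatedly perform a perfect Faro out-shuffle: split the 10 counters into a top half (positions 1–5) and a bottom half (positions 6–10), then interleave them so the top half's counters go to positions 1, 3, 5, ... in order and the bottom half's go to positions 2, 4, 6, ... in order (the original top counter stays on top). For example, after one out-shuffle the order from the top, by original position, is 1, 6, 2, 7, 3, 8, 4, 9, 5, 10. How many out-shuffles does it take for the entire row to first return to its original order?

The out-shuffle permutes the 10 positions with cycle lengths [1, 1, 2, 6].
Every counter is home exactly when every cycle has completed a whole number of laps, i.e. after lcm(1, 2, 6) = 6 out-shuffles.

6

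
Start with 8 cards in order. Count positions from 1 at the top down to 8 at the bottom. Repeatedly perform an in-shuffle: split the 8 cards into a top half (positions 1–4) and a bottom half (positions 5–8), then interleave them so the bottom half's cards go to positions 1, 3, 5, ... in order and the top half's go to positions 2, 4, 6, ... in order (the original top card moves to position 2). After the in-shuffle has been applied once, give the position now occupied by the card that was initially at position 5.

1

Track the card's position through each in-shuffle:
5 → 1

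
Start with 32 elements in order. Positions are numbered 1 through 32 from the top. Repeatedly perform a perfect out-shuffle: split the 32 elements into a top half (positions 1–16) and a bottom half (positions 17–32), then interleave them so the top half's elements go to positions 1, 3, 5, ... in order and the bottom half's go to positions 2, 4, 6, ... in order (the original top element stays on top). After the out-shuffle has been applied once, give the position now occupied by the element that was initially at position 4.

Track the element's position through each out-shuffle:
4 → 7

7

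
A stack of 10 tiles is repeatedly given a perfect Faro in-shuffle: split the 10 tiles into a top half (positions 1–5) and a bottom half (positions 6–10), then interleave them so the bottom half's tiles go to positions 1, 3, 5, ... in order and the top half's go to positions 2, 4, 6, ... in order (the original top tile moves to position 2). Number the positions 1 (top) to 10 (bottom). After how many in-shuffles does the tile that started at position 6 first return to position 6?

10

Follow position 6 under repeated in-shuffles:
6 → 1 → 2 → 4 → 8 → 5 → 10 → 9 → 7 → 3 → 6
It first returns after 10 in-shuffles.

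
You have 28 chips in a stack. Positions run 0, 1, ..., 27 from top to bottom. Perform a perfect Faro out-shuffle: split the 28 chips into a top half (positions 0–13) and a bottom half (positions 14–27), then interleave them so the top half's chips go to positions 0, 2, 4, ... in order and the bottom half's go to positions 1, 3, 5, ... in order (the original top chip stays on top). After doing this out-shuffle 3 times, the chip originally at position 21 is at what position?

6

Track the chip's position through each out-shuffle:
21 → 15 → 3 → 6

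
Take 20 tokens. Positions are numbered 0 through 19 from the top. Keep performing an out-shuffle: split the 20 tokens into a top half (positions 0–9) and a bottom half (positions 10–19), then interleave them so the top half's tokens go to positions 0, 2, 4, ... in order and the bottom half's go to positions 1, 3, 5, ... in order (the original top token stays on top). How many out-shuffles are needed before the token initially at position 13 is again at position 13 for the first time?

Follow position 13 under repeated out-shuffles:
13 → 7 → 14 → 9 → 18 → 17 → 15 → 11 → 3 → 6 → 12 → 5 → 10 → 1 → 2 → 4 → 8 → 16 → 13
It first returns after 18 out-shuffles.

18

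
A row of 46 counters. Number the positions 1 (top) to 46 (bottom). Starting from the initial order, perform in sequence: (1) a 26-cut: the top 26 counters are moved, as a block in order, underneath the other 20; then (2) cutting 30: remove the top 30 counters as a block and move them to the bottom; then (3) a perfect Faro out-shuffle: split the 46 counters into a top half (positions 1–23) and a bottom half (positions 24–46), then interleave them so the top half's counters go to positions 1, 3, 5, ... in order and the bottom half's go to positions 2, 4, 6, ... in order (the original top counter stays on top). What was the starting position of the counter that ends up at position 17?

19

Undo the operations in reverse order, starting from position 17:
  undo op 3 (out-shuffle, from top half): 17 ← 9
  undo op 2 (cut 30): 9 ← 39
  undo op 1 (cut 26): 39 ← 19
So the counter at position 17 came from original position 19.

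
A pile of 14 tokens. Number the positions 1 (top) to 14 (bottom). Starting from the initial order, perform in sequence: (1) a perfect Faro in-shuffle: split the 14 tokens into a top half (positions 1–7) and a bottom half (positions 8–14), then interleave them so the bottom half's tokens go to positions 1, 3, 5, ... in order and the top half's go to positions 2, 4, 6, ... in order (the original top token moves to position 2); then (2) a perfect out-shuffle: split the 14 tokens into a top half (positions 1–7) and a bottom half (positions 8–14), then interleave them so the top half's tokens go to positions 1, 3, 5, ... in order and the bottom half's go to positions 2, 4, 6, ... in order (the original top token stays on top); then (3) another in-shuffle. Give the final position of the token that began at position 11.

11

Track the token from position 11 forward through each operation:
  after op 1 (in-shuffle): 11 → 7
  after op 2 (out-shuffle): 7 → 13
  after op 3 (in-shuffle): 13 → 11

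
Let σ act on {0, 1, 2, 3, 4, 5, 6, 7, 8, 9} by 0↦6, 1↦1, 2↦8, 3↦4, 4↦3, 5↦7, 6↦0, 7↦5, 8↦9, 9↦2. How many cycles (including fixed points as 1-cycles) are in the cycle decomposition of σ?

5

Cycle decomposition: (0 6) (1) (2 8 9) (3 4) (5 7).
5 cycles.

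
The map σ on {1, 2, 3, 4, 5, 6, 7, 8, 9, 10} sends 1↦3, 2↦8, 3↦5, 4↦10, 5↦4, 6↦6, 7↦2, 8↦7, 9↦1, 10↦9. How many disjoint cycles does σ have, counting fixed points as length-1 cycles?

Cycle decomposition: (1 3 5 4 10 9) (2 8 7) (6).
3 cycles.

3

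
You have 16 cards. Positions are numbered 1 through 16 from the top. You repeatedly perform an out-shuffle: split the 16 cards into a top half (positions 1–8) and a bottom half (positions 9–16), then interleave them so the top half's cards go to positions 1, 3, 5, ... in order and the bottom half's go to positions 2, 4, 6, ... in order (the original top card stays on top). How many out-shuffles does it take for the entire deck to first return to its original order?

4

The out-shuffle permutes the 16 positions with cycle lengths [1, 1, 2, 4, 4, 4].
Every card is home exactly when every cycle has completed a whole number of laps, i.e. after lcm(1, 2, 4) = 4 out-shuffles.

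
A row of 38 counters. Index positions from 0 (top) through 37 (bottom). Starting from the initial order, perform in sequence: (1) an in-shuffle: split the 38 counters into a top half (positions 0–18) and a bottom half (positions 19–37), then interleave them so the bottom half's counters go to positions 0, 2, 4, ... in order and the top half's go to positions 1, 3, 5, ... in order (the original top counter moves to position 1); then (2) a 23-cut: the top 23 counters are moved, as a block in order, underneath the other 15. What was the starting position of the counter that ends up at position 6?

Undo the operations in reverse order, starting from position 6:
  undo op 2 (cut 23): 6 ← 29
  undo op 1 (in-shuffle, from top half): 29 ← 14
So the counter at position 6 came from original position 14.

14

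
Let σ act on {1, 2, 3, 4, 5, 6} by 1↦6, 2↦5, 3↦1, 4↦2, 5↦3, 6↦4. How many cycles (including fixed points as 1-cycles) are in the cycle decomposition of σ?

1

Cycle decomposition: (1 6 4 2 5 3).
1 cycle.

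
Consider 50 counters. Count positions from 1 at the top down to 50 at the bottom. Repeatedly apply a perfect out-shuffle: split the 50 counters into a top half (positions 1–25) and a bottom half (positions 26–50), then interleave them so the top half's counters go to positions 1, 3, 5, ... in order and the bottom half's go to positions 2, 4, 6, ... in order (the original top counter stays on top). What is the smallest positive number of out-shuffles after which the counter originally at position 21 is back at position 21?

Follow position 21 under repeated out-shuffles:
21 → 41 → 32 → 14 → 27 → 4 → 7 → 13 → ... → 21 (length 21)
It first returns after 21 out-shuffles.

21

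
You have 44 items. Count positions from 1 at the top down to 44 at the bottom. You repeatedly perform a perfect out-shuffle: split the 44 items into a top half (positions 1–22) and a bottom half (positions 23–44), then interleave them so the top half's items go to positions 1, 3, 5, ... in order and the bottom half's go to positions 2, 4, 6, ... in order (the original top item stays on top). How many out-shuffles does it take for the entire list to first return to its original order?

14

The out-shuffle permutes the 44 positions with cycle lengths [1, 1, 14, 14, 14].
Every item is home exactly when every cycle has completed a whole number of laps, i.e. after lcm(1, 14) = 14 out-shuffles.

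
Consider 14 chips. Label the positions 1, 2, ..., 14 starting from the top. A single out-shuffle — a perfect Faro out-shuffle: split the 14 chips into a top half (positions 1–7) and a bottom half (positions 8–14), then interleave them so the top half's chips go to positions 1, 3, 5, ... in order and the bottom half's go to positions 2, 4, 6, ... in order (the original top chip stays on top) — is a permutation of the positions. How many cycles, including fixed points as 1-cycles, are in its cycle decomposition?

Trace each unvisited position around until it returns:
(1) (2 3 5 9 4 7 ... len 12) (14)
3 cycles in total.

3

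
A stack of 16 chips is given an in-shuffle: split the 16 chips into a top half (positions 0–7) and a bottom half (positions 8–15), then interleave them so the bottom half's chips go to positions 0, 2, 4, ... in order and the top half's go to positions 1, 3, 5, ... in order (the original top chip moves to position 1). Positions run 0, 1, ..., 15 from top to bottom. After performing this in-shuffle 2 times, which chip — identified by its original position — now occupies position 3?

Work backwards from position 3, undoing one in-shuffle at a time:
3 ← 1 ← 0
So the chip now at position 3 started at position 0.

0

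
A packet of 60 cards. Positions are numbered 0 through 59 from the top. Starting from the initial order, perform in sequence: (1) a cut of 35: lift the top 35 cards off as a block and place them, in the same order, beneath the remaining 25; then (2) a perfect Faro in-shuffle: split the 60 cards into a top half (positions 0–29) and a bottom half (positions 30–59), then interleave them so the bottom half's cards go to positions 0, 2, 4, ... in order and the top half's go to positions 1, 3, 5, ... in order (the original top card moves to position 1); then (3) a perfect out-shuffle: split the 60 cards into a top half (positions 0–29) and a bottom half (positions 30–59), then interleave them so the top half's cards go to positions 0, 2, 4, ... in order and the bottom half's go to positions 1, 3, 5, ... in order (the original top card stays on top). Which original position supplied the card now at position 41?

Undo the operations in reverse order, starting from position 41:
  undo op 3 (out-shuffle, from bottom half): 41 ← 50
  undo op 2 (in-shuffle, from bottom half): 50 ← 55
  undo op 1 (cut 35): 55 ← 30
So the card at position 41 came from original position 30.

30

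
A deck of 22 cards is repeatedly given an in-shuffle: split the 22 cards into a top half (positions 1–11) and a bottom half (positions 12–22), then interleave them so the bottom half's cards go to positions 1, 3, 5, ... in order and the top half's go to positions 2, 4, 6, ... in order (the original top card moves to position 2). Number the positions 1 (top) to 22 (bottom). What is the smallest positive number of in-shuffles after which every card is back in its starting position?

The in-shuffle permutes the 22 positions with cycle lengths [11, 11].
Every card is home exactly when every cycle has completed a whole number of laps, i.e. after lcm(11) = 11 in-shuffles.

11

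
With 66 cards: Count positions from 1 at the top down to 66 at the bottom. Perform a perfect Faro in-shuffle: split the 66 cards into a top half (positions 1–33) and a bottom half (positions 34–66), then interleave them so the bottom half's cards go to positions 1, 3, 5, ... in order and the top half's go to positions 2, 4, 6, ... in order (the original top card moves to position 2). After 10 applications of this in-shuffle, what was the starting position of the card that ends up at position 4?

39

Work backwards from position 4, undoing one in-shuffle at a time:
4 ← 2 ← 1 ← 34 ← 17 ← 42 ← 21 ← 44 ← 22 ← 11 ← 39
So the card now at position 4 started at position 39.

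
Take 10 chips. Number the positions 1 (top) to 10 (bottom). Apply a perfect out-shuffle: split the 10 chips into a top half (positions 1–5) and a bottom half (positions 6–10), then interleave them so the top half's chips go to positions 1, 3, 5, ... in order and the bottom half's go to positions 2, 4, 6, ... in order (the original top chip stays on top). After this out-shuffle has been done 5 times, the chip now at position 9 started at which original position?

8

Work backwards from position 9, undoing one out-shuffle at a time:
9 ← 5 ← 3 ← 2 ← 6 ← 8
So the chip now at position 9 started at position 8.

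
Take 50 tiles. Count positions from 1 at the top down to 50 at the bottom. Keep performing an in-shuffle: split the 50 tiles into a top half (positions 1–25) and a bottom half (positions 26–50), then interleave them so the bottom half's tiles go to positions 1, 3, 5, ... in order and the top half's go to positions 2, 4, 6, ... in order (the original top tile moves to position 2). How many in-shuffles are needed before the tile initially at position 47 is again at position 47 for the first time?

8

Follow position 47 under repeated in-shuffles:
47 → 43 → 35 → 19 → 38 → 25 → 50 → 49 → 47
It first returns after 8 in-shuffles.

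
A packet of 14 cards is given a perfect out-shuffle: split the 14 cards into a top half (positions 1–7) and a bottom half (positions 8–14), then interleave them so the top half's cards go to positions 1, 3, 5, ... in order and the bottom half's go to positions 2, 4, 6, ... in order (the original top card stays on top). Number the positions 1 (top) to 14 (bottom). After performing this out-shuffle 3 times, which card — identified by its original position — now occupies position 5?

8

Work backwards from position 5, undoing one out-shuffle at a time:
5 ← 3 ← 2 ← 8
So the card now at position 5 started at position 8.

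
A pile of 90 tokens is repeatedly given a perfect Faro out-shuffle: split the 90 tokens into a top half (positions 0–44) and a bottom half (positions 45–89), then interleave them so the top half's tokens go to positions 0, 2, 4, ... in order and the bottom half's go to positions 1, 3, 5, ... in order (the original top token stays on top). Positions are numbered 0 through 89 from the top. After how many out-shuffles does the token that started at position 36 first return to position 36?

Follow position 36 under repeated out-shuffles:
36 → 72 → 55 → 21 → 42 → 84 → 79 → 69 → 49 → 9 → 18 → 36
It first returns after 11 out-shuffles.

11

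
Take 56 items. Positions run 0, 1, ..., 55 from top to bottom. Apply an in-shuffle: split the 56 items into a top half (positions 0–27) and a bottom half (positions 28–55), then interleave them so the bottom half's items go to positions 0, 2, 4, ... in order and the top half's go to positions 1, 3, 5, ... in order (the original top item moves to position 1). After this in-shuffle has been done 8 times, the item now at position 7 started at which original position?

Work backwards from position 7, undoing one in-shuffle at a time:
7 ← 3 ← 1 ← 0 ← 28 ← 42 ← 49 ← 24 ← 40
So the item now at position 7 started at position 40.

40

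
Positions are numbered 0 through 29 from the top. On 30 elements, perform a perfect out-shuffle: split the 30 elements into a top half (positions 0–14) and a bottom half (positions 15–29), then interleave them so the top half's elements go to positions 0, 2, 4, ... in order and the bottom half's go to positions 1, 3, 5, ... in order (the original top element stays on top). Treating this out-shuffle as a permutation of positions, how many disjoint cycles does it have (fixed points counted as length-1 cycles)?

3

Trace each unvisited position around until it returns:
(0) (1 2 4 8 16 3 ... len 28) (29)
3 cycles in total.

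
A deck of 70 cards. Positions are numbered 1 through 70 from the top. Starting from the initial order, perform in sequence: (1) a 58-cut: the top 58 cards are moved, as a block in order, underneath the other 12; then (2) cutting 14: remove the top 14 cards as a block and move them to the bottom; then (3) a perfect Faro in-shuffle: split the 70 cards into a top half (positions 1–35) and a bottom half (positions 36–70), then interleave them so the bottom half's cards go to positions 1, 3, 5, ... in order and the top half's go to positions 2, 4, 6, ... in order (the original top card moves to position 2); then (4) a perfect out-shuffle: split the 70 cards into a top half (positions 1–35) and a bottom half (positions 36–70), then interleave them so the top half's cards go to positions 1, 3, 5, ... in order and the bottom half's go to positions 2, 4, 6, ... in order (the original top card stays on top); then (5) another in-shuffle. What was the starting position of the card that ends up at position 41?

69

Undo the operations in reverse order, starting from position 41:
  undo op 5 (in-shuffle, from bottom half): 41 ← 56
  undo op 4 (out-shuffle, from bottom half): 56 ← 63
  undo op 3 (in-shuffle, from bottom half): 63 ← 67
  undo op 2 (cut 14): 67 ← 11
  undo op 1 (cut 58): 11 ← 69
So the card at position 41 came from original position 69.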